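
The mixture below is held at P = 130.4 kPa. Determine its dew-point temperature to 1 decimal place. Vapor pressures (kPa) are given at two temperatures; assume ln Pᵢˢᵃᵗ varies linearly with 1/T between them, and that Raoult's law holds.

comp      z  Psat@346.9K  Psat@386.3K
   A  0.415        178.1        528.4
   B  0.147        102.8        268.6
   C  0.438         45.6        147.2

T = 365.2 K

Dew-point temperature: Σzᵢ·P/Pᵢˢᵃᵗ(T) = 1. Interpolate ln Pᵢˢᵃᵗ = aᵢ + bᵢ/T.
  T = 346.9 K: ΣzᵢP/Pᵢˢᵃᵗ = 1.7428
  T = 386.3 K: ΣzᵢP/Pᵢˢᵃᵗ = 0.5618
  T = 366.6 K: ΣzᵢP/Pᵢˢᵃᵗ = 0.9593
  T = 356.8 K: ΣzᵢP/Pᵢˢᵃᵗ = 1.2802
  T = 361.7 K: ΣzᵢP/Pᵢˢᵃᵗ = 1.1060
  T = 364.1 K: ΣzᵢP/Pᵢˢᵃᵗ = 1.0310
Interpolating between 364.1 K and 366.6 K gives T ≈ 365.2 K.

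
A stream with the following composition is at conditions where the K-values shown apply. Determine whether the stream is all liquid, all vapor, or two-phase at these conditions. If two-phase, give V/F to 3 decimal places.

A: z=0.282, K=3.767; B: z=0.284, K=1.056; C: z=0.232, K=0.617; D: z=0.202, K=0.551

two-phase, V/F = 0.770

ΣzᵢKᵢ = 1.617; Σzᵢ/Kᵢ = 1.086.
Both exceed 1, so a two-phase solution exists.
Rachford–Rice: g(ψ) = Σ zᵢ(Kᵢ−1)/(1+ψ(Kᵢ−1)) = 0.
Newton iteration, ψ⁰ = 0.5:
  ψ = 0.500: g = 0.1160, g' = -0.501 → ψ = 0.732
  ψ = 0.732: g = 0.0147, g' = -0.393 → ψ = 0.769
  ψ = 0.769: g = 0.0002, g' = -0.385 → ψ = 0.770
Converged at ψ = 0.770.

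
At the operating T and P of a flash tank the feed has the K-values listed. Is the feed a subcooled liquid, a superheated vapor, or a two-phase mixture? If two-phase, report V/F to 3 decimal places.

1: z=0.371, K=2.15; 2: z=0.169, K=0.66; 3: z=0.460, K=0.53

ΣzᵢKᵢ = 1.153; Σzᵢ/Kᵢ = 1.297.
Both exceed 1, so a two-phase solution exists.
Let ψ = V/F and solve Σ zᵢ(Kᵢ−1)/(1+ψ(Kᵢ−1)) = 0.
Iterate (Newton) starting at ψ = 0.5:
  ψ = 0.500: g = -0.0810, g' = -0.400 → ψ = 0.298
  ψ = 0.298: g = 0.0026, g' = -0.434 → ψ = 0.304
Converged at ψ = 0.304.

two-phase, V/F = 0.304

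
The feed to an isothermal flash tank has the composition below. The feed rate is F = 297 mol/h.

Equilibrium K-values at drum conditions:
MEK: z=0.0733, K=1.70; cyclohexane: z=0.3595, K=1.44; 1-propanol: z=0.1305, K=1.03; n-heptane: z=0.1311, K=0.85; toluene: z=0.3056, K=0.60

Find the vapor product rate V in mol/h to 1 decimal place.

Rachford–Rice: g(ψ) = Σ zᵢ(Kᵢ−1)/(1+ψ(Kᵢ−1)) = 0.
Feasibility: ΣzᵢKᵢ = 1.0715, Σzᵢ/Kᵢ = 1.0830 — both > 1, two phases present.
Newton iteration, ψ⁰ = 0.5:
  ψ = 0.5000: g = -0.00254, g' = -0.1464 → ψ = 0.4827
  ψ = 0.4827: g = -0.00000, g' = -0.1461 → ψ = 0.4826
Converged at ψ = 0.4826.
Then V = ψ·F = 0.4826·297 = 143.3 mol/h and L = F − V = 153.7 mol/h.

V = 143.3 mol/h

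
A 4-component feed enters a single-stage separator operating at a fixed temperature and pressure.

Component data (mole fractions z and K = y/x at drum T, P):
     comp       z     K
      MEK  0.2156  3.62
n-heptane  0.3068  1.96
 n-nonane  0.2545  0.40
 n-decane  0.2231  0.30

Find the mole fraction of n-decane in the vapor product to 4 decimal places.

Let ψ = V/F and solve Σ zᵢ(Kᵢ−1)/(1+ψ(Kᵢ−1)) = 0.
Feasibility: ΣzᵢKᵢ = 1.5505, Σzᵢ/Kᵢ = 1.5960 — both > 1, two phases present.
Newton–Raphson from ψ = 0.43:
  ψ = 0.4300: g = 0.04488, g' = -0.8591 → ψ = 0.4822
  ψ = 0.4822: g = 0.00026, g' = -0.8515 → ψ = 0.4825
Converged at ψ = 0.4825.
Compositions from xᵢ = zᵢ/(1+ψ(Kᵢ−1)), yᵢ = Kᵢxᵢ:
  MEK: x = 0.0952, y = 0.3447
  n-heptane: x = 0.2097, y = 0.4110
  n-nonane: x = 0.3582, y = 0.1433
  n-decane: x = 0.3369, y = 0.1011

y_n-decane = 0.1011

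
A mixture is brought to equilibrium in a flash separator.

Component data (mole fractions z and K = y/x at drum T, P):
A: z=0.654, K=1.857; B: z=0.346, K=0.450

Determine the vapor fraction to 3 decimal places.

ψ = 0.785

Rachford–Rice: g(ψ) = Σ zᵢ(Kᵢ−1)/(1+ψ(Kᵢ−1)) = 0.
Check two-phase: ΣzᵢKᵢ = 1.370 > 1 and Σzᵢ/Kᵢ = 1.121 > 1, so g(0) = 0.370 > 0 and g(1) = -0.121 < 0.
Binary case is linear: z₁(K₁−1)(1+ψ(K₂−1)) + z₂(K₂−1)(1+ψ(K₁−1)) = 0
⇒ ψ = [z₁(K₁−1)+z₂(K₂−1)] / [−(K₁−1)(K₂−1)] = 0.3702/0.4714 = 0.785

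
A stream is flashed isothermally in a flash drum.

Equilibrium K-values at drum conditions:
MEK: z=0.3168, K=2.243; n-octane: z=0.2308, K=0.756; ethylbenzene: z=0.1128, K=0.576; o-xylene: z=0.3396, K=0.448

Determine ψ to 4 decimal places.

Let ψ = V/F and solve Σ zᵢ(Kᵢ−1)/(1+ψ(Kᵢ−1)) = 0.
Feasibility: ΣzᵢKᵢ = 1.1022, Σzᵢ/Kᵢ = 1.4004 — both > 1, two phases present.
Newton–Raphson from ψ = 0.5:
  ψ = 0.5000: g = -0.14091, g' = -0.4341 → ψ = 0.1754
  ψ = 0.1754: g = 0.00525, g' = -0.4955 → ψ = 0.1860
Converged at ψ = 0.1860.

ψ = 0.1860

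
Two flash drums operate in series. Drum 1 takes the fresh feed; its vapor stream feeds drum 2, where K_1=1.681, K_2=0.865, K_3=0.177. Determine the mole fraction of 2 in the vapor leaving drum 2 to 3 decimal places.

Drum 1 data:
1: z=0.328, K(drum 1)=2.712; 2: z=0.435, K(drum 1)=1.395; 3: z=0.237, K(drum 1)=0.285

Drum 1:
Material balance + equilibrium reduce to Σ zᵢ(Kᵢ−1)/(1+ψ₁(Kᵢ−1)) = 0.
Check two-phase: ΣzᵢKᵢ = 1.564 > 1 and Σzᵢ/Kᵢ = 1.264 > 1, so g(0) = 0.564 > 0 and g(1) = -0.264 < 0.
Iterate (Newton) starting at ψ₁ = 0.31:
  ψ₁ = 0.310: g = 0.3022, g' = -0.664 → ψ₁ = 0.765
  ψ₁ = 0.765: g = 0.0010, g' = -0.811 → ψ₁ = 0.766
Converged at ψ₁ = 0.766.
Drum-1 compositions:
  1: x = 0.142, y = 0.385
  2: x = 0.334, y = 0.466
  3: x = 0.524, y = 0.149
Drum-2 feed = drum-1 vapor: z₂ = (0.3848, 0.4658, 0.1494).
Drum 2:
Newton–Raphson from ψ₂ = 0.48:
  ψ₂ = 0.480: g = -0.0730, g' = -0.388 → ψ₂ = 0.292
  ψ₂ = 0.292: g = -0.0086, g' = -0.309 → ψ₂ = 0.264
  ψ₂ = 0.264: g = -0.0001, g' = -0.302 → ψ₂ = 0.263
Converged at ψ₂ = 0.263.
  1: x = 0.326, y = 0.548
  2: x = 0.483, y = 0.418
  3: x = 0.191, y = 0.034

y_2 (drum 2) = 0.418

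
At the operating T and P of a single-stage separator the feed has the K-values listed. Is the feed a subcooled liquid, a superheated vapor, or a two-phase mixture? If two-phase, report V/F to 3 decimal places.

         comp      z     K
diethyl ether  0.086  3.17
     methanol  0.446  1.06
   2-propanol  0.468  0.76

two-phase, V/F = 0.412

ΣzᵢKᵢ = 1.101; Σzᵢ/Kᵢ = 1.064.
Both exceed 1, so a two-phase solution exists.
Rachford–Rice: g(ψ) = Σ zᵢ(Kᵢ−1)/(1+ψ(Kᵢ−1)) = 0.
Newton–Raphson from ψ = 0.59:
  ψ = 0.590: g = -0.0232, g' = -0.116 → ψ = 0.390
  ψ = 0.390: g = 0.0033, g' = -0.153 → ψ = 0.412
Converged at ψ = 0.412.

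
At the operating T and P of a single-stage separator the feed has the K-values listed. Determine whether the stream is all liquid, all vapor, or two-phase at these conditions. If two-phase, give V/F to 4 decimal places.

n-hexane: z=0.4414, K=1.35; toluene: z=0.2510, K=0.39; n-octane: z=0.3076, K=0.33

all liquid

ΣzᵢKᵢ = 0.7953; Σzᵢ/Kᵢ = 1.9027.
Since ΣzᵢKᵢ < 1 the mixture is below its bubble point — single liquid phase.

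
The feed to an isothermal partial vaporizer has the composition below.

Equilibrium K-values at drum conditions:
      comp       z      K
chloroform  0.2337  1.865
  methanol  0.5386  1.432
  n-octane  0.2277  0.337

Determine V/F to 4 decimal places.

Material balance + equilibrium reduce to Σ zᵢ(Kᵢ−1)/(1+V/F(Kᵢ−1)) = 0.
Check two-phase: ΣzᵢKᵢ = 1.2839 > 1 and Σzᵢ/Kᵢ = 1.1771 > 1, so g(0) = 0.2839 > 0 and g(1) = -0.1771 < 0.
Newton iteration, V/F⁰ = 0.52:
  V/F = 0.5200: g = 0.09903, g' = -0.3833 → V/F = 0.7783
  V/F = 0.7783: g = -0.01700, g' = -0.5461 → V/F = 0.7472
  V/F = 0.7472: g = -0.00049, g' = -0.5151 → V/F = 0.7463
Converged at V/F = 0.7463.

V/F = 0.7463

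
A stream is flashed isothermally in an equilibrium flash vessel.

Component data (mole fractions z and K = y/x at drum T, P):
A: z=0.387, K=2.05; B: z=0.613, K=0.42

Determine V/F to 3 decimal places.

Rachford–Rice: g(V/F) = Σ zᵢ(Kᵢ−1)/(1+V/F(Kᵢ−1)) = 0.
g(0) = ΣzᵢKᵢ − 1 = 0.051 and g(1) = 1 − Σzᵢ/Kᵢ = -0.648, so a root lies in (0, 1).
Newton–Raphson from V/F = 0.5:
  V/F = 0.500: g = -0.2343, g' = -0.593 → V/F = 0.105
  V/F = 0.105: g = -0.0124, g' = -0.580 → V/F = 0.083
Converged at V/F = 0.083.

V/F = 0.083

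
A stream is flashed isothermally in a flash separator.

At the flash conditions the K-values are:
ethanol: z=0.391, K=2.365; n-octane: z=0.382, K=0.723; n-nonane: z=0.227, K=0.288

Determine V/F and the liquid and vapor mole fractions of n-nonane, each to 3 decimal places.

Iterate (Newton) starting at V/F = 0.42:
  V/F = 0.420: g = -0.0111, g' = -0.566 → V/F = 0.400
Converged at V/F = 0.400.
Compositions from xᵢ = zᵢ/(1+V/F(Kᵢ−1)), yᵢ = Kᵢxᵢ:
  ethanol: x = 0.253, y = 0.598
  n-octane: x = 0.430, y = 0.311
  n-nonane: x = 0.318, y = 0.091

V/F = 0.400, x_n-nonane = 0.318, y_n-nonane = 0.091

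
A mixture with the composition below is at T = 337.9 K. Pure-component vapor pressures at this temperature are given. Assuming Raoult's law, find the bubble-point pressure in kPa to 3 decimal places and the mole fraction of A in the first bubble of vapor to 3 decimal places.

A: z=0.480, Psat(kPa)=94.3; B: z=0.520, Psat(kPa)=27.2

Pbub = 59.408 kPa, y_A = 0.762

At the bubble point ψ → 0, so ΣzᵢKᵢ = 1 with Kᵢ = Pᵢˢᵃᵗ/P ⇒ P = ΣzᵢPᵢˢᵃᵗ.
P = 0.480·94.3 + 0.520·27.2 = 59.408 kPa
yᵢ = zᵢPᵢˢᵃᵗ/P ⇒ y_A = 0.480·94.3/59.408 = 0.762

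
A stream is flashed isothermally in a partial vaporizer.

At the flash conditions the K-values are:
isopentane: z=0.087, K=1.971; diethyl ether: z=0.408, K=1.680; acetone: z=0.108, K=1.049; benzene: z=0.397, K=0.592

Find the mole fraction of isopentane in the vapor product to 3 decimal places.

Rachford–Rice: g(ψ) = Σ zᵢ(Kᵢ−1)/(1+ψ(Kᵢ−1)) = 0.
Check two-phase: ΣzᵢKᵢ = 1.205 > 1 and Σzᵢ/Kᵢ = 1.061 > 1, so g(0) = 0.205 > 0 and g(1) = -0.061 < 0.
Iterate (Newton) starting at ψ = 0.63:
  ψ = 0.630: g = 0.0338, g' = -0.244 → ψ = 0.768
  ψ = 0.768: g = -0.0002, g' = -0.249 → ψ = 0.767
Converged at ψ = 0.767.
Compositions from xᵢ = zᵢ/(1+ψ(Kᵢ−1)), yᵢ = Kᵢxᵢ:
  isopentane: x = 0.050, y = 0.098
  diethyl ether: x = 0.268, y = 0.450
  acetone: x = 0.104, y = 0.109
  benzene: x = 0.578, y = 0.342

y_isopentane = 0.098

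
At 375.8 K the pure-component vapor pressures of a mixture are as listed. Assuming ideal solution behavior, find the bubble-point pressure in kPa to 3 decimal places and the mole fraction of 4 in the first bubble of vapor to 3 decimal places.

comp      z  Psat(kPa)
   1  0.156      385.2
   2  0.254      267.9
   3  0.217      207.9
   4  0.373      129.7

Pbub = 221.630 kPa, y_4 = 0.218

At the bubble point ψ → 0, so ΣzᵢKᵢ = 1 with Kᵢ = Pᵢˢᵃᵗ/P ⇒ P = ΣzᵢPᵢˢᵃᵗ.
P = 0.156·385.2 + 0.254·267.9 + 0.217·207.9 + 0.373·129.7 = 221.630 kPa
yᵢ = zᵢPᵢˢᵃᵗ/P ⇒ y_4 = 0.373·129.7/221.630 = 0.218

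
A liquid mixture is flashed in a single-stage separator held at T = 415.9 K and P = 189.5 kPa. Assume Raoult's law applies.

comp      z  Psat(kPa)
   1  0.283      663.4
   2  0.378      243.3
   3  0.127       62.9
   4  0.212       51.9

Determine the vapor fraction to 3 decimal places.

Raoult's law: Kᵢ = Pᵢˢᵃᵗ/P = Pᵢˢᵃᵗ/189.5.
  K_1 = 663.4/189.5 = 3.50079, K_2 = 243.3/189.5 = 1.28391, K_3 = 62.9/189.5 = 0.33193, K_4 = 51.9/189.5 = 0.27388
Let ψ = V/F and solve Σ zᵢ(Kᵢ−1)/(1+ψ(Kᵢ−1)) = 0.
Check two-phase: ΣzᵢKᵢ = 1.576 > 1 and Σzᵢ/Kᵢ = 1.532 > 1, so g(0) = 0.576 > 0 and g(1) = -0.532 < 0.
Iterate (Newton) starting at ψ = 0.6:
  ψ = 0.600: g = -0.0397, g' = -0.814 → ψ = 0.551
  ψ = 0.551: g = -0.0007, g' = -0.788 → ψ = 0.550
Converged at ψ = 0.550.

ψ = 0.550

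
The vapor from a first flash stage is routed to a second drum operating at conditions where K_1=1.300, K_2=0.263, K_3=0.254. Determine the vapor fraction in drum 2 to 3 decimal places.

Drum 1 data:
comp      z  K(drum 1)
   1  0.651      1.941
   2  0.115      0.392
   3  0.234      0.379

Drum 1:
Newton iteration, ψ₁⁰ = 0.5:
  ψ₁ = 0.500: g = 0.1054, g' = -0.544 → ψ₁ = 0.694
  ψ₁ = 0.694: g = -0.0055, g' = -0.617 → ψ₁ = 0.685
Converged at ψ₁ = 0.685.
Drum-1 compositions:
  1: x = 0.396, y = 0.768
  2: x = 0.197, y = 0.077
  3: x = 0.407, y = 0.154
Drum-2 feed = drum-1 vapor: z₂ = (0.7685, 0.0772, 0.1543).
Drum 2:
Material balance + equilibrium reduce to Σ zᵢ(Kᵢ−1)/(1+ψ₂(Kᵢ−1)) = 0.
Check two-phase: ΣzᵢKᵢ = 1.059 > 1 and Σzᵢ/Kᵢ = 1.492 > 1, so g(0) = 0.059 > 0 and g(1) = -0.492 < 0.
Newton iteration, ψ₂⁰ = 0.61:
  ψ₂ = 0.610: g = -0.1197, g' = -0.477 → ψ₂ = 0.359
  ψ₂ = 0.359: g = -0.0265, g' = -0.294 → ψ₂ = 0.269
  ψ₂ = 0.269: g = -0.0017, g' = -0.259 → ψ₂ = 0.263
Converged at ψ₂ = 0.263.
  1: x = 0.712, y = 0.926
  2: x = 0.096, y = 0.025
  3: x = 0.192, y = 0.049

V/F (drum 2) = 0.263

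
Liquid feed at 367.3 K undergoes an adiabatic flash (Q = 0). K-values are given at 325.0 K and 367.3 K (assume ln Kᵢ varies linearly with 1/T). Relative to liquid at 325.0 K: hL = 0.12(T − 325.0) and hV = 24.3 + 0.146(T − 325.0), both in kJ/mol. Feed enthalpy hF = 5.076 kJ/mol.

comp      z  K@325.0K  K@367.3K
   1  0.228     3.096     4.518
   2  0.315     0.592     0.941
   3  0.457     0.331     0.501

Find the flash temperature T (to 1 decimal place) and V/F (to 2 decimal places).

Adiabatic flash: solve Rachford–Rice at each trial T, then check hF = ψ·hV(T) + (1−ψ)·hL(T).
  T = 325.0 K: K = (3.096, 0.592, 0.331), RR gives ψ = 0.037, H_out = 0.889 kJ/mol
  T = 367.3 K: K = (4.518, 0.941, 0.501), RR gives ψ = 0.446, H_out = 16.397 kJ/mol
  T = 346.1 K: K = (3.782, 0.757, 0.412), RR gives ψ = 0.224, H_out = 8.107 kJ/mol
  T = 335.6 K: K = (3.434, 0.672, 0.371), RR gives ψ = 0.131, H_out = 4.481 kJ/mol
  T = 340.9 K: K = (3.608, 0.714, 0.391), RR gives ψ = 0.177, H_out = 6.292 kJ/mol
  T = 338.2 K: K = (3.519, 0.693, 0.381), RR gives ψ = 0.153, H_out = 5.366 kJ/mol
  T = 336.9 K: K = (3.477, 0.682, 0.376), RR gives ψ = 0.142, H_out = 4.923 kJ/mol
Linear interpolation between T = 336.9 (H_out = 4.923) and T = 338.2 (H_out = 5.366) on hF = 5.076 gives T ≈ 337.3 K, at which ψ = 0.15.

T = 337.3 K, V/F = 0.15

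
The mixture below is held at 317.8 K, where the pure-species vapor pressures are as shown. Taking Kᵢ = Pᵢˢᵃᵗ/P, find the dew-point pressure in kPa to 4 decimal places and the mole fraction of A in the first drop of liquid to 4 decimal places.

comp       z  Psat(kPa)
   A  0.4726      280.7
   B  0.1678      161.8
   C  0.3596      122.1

At the dew point ψ → 1, so Σzᵢ/Kᵢ = 1 with Kᵢ = Pᵢˢᵃᵗ/P ⇒ 1/P = Σzᵢ/Pᵢˢᵃᵗ.
1/P = 0.4726/280.7 + 0.1678/161.8 + 0.3596/122.1 = 0.0056659 ⇒ P = 176.4958 kPa
xᵢ = zᵢP/Pᵢˢᵃᵗ ⇒ x_A = 0.4726·176.4958/280.7 = 0.2972

Pdew = 176.4958 kPa, x_A = 0.2972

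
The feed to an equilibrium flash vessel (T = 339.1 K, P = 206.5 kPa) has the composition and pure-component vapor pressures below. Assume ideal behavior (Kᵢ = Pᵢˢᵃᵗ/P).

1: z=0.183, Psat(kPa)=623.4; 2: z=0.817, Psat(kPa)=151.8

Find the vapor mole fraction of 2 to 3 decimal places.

Raoult's law: Kᵢ = Pᵢˢᵃᵗ/P = Pᵢˢᵃᵗ/206.5.
  K_1 = 623.4/206.5 = 3.01889, K_2 = 151.8/206.5 = 0.73511
Iterate (Newton) starting at V/F = 0.5:
  V/F = 0.500: g = -0.0656, g' = -0.261 → V/F = 0.249
  V/F = 0.249: g = 0.0143, g' = -0.396 → V/F = 0.285
  V/F = 0.285: g = 0.0005, g' = -0.368 → V/F = 0.286
Converged at V/F = 0.286.
Compositions from xᵢ = zᵢ/(1+V/F(Kᵢ−1)), yᵢ = Kᵢxᵢ:
  1: x = 0.116, y = 0.350
  2: x = 0.884, y = 0.650

y_2 = 0.650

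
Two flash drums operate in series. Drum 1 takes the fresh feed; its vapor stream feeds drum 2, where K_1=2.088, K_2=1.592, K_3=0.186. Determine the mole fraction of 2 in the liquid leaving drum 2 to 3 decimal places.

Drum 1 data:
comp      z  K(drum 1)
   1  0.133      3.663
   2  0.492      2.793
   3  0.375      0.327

x_2 (drum 2) = 0.442

Drum 1:
Iterate (Newton) starting at ψ₁ = 0.5:
  ψ₁ = 0.500: g = 0.2367, g' = -0.999 → ψ₁ = 0.737
  ψ₁ = 0.737: g = -0.0011, g' = -1.070 → ψ₁ = 0.736
Converged at ψ₁ = 0.736.
Drum-1 compositions:
  1: x = 0.045, y = 0.165
  2: x = 0.212, y = 0.592
  3: x = 0.743, y = 0.243
Drum-2 feed = drum-1 vapor: z₂ = (0.1646, 0.5925, 0.2429).
Drum 2:
Material balance + equilibrium reduce to Σ zᵢ(Kᵢ−1)/(1+ψ₂(Kᵢ−1)) = 0.
Check two-phase: ΣzᵢKᵢ = 1.332 > 1 and Σzᵢ/Kᵢ = 1.757 > 1, so g(0) = 0.332 > 0 and g(1) = -0.757 < 0.
Newton iteration, ψ₂⁰ = 0.59:
  ψ₂ = 0.590: g = -0.0115, g' = -0.782 → ψ₂ = 0.575
Converged at ψ₂ = 0.575.
  1: x = 0.101, y = 0.211
  2: x = 0.442, y = 0.704
  3: x = 0.457, y = 0.085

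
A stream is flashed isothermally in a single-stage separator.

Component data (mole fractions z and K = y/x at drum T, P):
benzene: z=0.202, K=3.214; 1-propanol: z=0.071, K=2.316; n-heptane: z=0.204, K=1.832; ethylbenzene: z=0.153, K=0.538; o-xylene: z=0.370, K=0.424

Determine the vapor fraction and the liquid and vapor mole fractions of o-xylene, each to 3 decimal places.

ψ = 0.496, x_o-xylene = 0.518, y_o-xylene = 0.220

Rachford–Rice: g(ψ) = Σ zᵢ(Kᵢ−1)/(1+ψ(Kᵢ−1)) = 0.
Check two-phase: ΣzᵢKᵢ = 1.427 > 1 and Σzᵢ/Kᵢ = 1.362 > 1, so g(0) = 0.427 > 0 and g(1) = -0.362 < 0.
Iterate (Newton) starting at ψ = 0.34:
  ψ = 0.340: g = 0.1031, g' = -0.703 → ψ = 0.487
  ψ = 0.487: g = 0.0056, g' = -0.638 → ψ = 0.496
Converged at ψ = 0.496.
Compositions from xᵢ = zᵢ/(1+ψ(Kᵢ−1)), yᵢ = Kᵢxᵢ:
  benzene: x = 0.096, y = 0.310
  1-propanol: x = 0.043, y = 0.100
  n-heptane: x = 0.144, y = 0.265
  ethylbenzene: x = 0.198, y = 0.107
  o-xylene: x = 0.518, y = 0.220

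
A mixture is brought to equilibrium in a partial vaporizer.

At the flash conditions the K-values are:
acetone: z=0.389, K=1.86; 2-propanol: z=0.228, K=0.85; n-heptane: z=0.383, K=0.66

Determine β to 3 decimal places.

β = 0.699

Rachford–Rice: g(β) = Σ zᵢ(Kᵢ−1)/(1+β(Kᵢ−1)) = 0.
g(0) = ΣzᵢKᵢ − 1 = 0.170 and g(1) = 1 − Σzᵢ/Kᵢ = -0.058, so a root lies in (0, 1).
Newton iteration, β⁰ = 0.5:
  β = 0.500: g = 0.0401, g' = -0.211 → β = 0.690
  β = 0.690: g = 0.0017, g' = -0.195 → β = 0.699
Converged at β = 0.699.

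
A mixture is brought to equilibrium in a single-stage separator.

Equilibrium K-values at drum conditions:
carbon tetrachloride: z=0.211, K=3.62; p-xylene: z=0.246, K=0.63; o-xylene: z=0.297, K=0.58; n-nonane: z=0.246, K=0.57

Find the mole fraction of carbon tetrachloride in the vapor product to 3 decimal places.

y_carbon tetrachloride = 0.487

Material balance + equilibrium reduce to Σ zᵢ(Kᵢ−1)/(1+ψ(Kᵢ−1)) = 0.
g(0) = ΣzᵢKᵢ − 1 = 0.231 and g(1) = 1 − Σzᵢ/Kᵢ = -0.392, so a root lies in (0, 1).
Newton iteration, ψ⁰ = 0.55:
  ψ = 0.550: g = -0.1886, g' = -0.463 → ψ = 0.143
  ψ = 0.143: g = 0.0610, g' = -0.916 → ψ = 0.209
  ψ = 0.209: g = 0.0055, g' = -0.762 → ψ = 0.216
Converged at ψ = 0.216.
Compositions from xᵢ = zᵢ/(1+ψ(Kᵢ−1)), yᵢ = Kᵢxᵢ:
  carbon tetrachloride: x = 0.135, y = 0.487
  p-xylene: x = 0.267, y = 0.168
  o-xylene: x = 0.327, y = 0.189
  n-nonane: x = 0.271, y = 0.155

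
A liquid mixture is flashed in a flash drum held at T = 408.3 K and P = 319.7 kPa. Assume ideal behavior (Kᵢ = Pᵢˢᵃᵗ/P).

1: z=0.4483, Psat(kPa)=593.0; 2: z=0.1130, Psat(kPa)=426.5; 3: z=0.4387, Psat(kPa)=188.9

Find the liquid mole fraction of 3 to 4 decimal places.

x_3 = 0.6393

Raoult's law: Kᵢ = Pᵢˢᵃᵗ/P = Pᵢˢᵃᵗ/319.7.
  K_1 = 593.0/319.7 = 1.854864, K_2 = 426.5/319.7 = 1.334063, K_3 = 188.9/319.7 = 0.590866
Material balance + equilibrium reduce to Σ zᵢ(Kᵢ−1)/(1+V/F(Kᵢ−1)) = 0.
g(0) = ΣzᵢKᵢ − 1 = 0.2415 and g(1) = 1 − Σzᵢ/Kᵢ = -0.0689, so a root lies in (0, 1).
Iterate (Newton) starting at V/F = 0.46:
  V/F = 0.4600: g = 0.08669, g' = -0.2897 → V/F = 0.7593
  V/F = 0.7593: g = 0.00214, g' = -0.2830 → V/F = 0.7668
Converged at V/F = 0.7668.
Compositions from xᵢ = zᵢ/(1+V/F(Kᵢ−1)), yᵢ = Kᵢxᵢ:
  1: x = 0.2708, y = 0.5023
  2: x = 0.0900, y = 0.1200
  3: x = 0.6393, y = 0.3777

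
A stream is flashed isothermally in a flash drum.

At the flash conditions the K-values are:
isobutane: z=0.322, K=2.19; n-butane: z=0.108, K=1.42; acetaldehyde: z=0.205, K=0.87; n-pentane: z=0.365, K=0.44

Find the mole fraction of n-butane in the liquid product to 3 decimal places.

Rachford–Rice: g(ψ) = Σ zᵢ(Kᵢ−1)/(1+ψ(Kᵢ−1)) = 0.
Feasibility: ΣzᵢKᵢ = 1.197, Σzᵢ/Kᵢ = 1.288 — both > 1, two phases present.
Newton–Raphson from ψ = 0.5:
  ψ = 0.500: g = -0.0347, g' = -0.417 → ψ = 0.417
Converged at ψ = 0.417.
Compositions from xᵢ = zᵢ/(1+ψ(Kᵢ−1)), yᵢ = Kᵢxᵢ:
  isobutane: x = 0.215, y = 0.471
  n-butane: x = 0.092, y = 0.131
  acetaldehyde: x = 0.217, y = 0.189
  n-pentane: x = 0.476, y = 0.209

x_n-butane = 0.092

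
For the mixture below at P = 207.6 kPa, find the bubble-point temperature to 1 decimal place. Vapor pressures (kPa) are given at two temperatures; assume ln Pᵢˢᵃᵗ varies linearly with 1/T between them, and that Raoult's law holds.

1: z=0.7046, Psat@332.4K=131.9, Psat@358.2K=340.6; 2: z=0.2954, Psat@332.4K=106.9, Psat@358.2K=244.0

T = 346.3 K

Bubble-point temperature: ΣzᵢPᵢˢᵃᵗ(T) = P. Interpolate ln Pᵢˢᵃᵗ = aᵢ + bᵢ/T.
  T = 332.4 K: ΣzᵢPᵢˢᵃᵗ = 124.51 kPa
  T = 358.2 K: ΣzᵢPᵢˢᵃᵗ = 312.06 kPa
  T = 345.3 K: ΣzᵢPᵢˢᵃᵗ = 200.46 kPa
  T = 351.8 K: ΣzᵢPᵢˢᵃᵗ = 251.54 kPa
  T = 348.6 K: ΣzᵢPᵢˢᵃᵗ = 225.18 kPa
  T = 347.0 K: ΣzᵢPᵢˢᵃᵗ = 212.90 kPa
Interpolating between 345.3 K and 347.0 K gives T ≈ 346.3 K.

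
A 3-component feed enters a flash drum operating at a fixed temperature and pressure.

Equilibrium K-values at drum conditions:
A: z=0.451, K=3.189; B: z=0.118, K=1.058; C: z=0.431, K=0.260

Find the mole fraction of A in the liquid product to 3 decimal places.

x_A = 0.221

Rachford–Rice: g(ψ) = Σ zᵢ(Kᵢ−1)/(1+ψ(Kᵢ−1)) = 0.
Feasibility: ΣzᵢKᵢ = 1.675, Σzᵢ/Kᵢ = 1.911 — both > 1, two phases present.
Iterate (Newton) starting at ψ = 0.54:
  ψ = 0.540: g = -0.0721, g' = -1.109 → ψ = 0.475
  ψ = 0.475: g = -0.0011, g' = -1.081 → ψ = 0.474
Converged at ψ = 0.474.
Compositions from xᵢ = zᵢ/(1+ψ(Kᵢ−1)), yᵢ = Kᵢxᵢ:
  A: x = 0.221, y = 0.706
  B: x = 0.115, y = 0.122
  C: x = 0.664, y = 0.173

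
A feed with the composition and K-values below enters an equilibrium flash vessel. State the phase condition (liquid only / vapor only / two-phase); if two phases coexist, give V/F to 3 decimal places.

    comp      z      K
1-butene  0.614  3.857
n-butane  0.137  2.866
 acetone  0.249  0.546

ΣzᵢKᵢ = 2.897; Σzᵢ/Kᵢ = 0.663.
Since Σzᵢ/Kᵢ < 1 the mixture is above its dew point — single vapor phase.

vapor only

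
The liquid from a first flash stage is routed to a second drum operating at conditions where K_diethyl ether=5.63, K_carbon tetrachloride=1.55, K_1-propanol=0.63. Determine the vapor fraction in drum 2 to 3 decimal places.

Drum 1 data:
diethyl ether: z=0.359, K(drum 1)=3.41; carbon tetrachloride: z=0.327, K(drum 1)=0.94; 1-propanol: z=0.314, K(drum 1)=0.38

Drum 1:
Material balance + equilibrium reduce to Σ zᵢ(Kᵢ−1)/(1+ψ₁(Kᵢ−1)) = 0.
g(0) = ΣzᵢKᵢ − 1 = 0.651 and g(1) = 1 − Σzᵢ/Kᵢ = -0.279, so a root lies in (0, 1).
Newton–Raphson from ψ₁ = 0.5:
  ψ₁ = 0.500: g = 0.0900, g' = -0.684 → ψ₁ = 0.632
  ψ₁ = 0.632: g = 0.0026, g' = -0.655 → ψ₁ = 0.636
Converged at ψ₁ = 0.636.
Drum-1 compositions:
  diethyl ether: x = 0.142, y = 0.483
  carbon tetrachloride: x = 0.340, y = 0.320
  1-propanol: x = 0.518, y = 0.197
Drum-2 feed = drum-1 liquid: z₂ = (0.1418, 0.3400, 0.5182).
Drum 2:
Let ψ₂ = V/F and solve Σ zᵢ(Kᵢ−1)/(1+ψ₂(Kᵢ−1)) = 0.
g(0) = ΣzᵢKᵢ − 1 = 0.652 and g(1) = 1 − Σzᵢ/Kᵢ = -0.067, so a root lies in (0, 1).
Newton–Raphson from ψ₂ = 0.38:
  ψ₂ = 0.380: g = 0.1694, g' = -0.566 → ψ₂ = 0.680
  ψ₂ = 0.680: g = 0.0383, g' = -0.358 → ψ₂ = 0.787
  ψ₂ = 0.787: g = 0.0015, g' = -0.332 → ψ₂ = 0.791
Converged at ψ₂ = 0.791.
  diethyl ether: x = 0.030, y = 0.171
  carbon tetrachloride: x = 0.237, y = 0.367
  1-propanol: x = 0.733, y = 0.462

V/F (drum 2) = 0.791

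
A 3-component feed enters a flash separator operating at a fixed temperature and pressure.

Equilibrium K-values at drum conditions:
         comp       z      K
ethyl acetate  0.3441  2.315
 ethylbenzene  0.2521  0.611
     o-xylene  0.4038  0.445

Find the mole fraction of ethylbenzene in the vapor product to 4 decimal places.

y_ethylbenzene = 0.1670

Iterate (Newton) starting at ψ = 0.5:
  ψ = 0.5000: g = -0.15894, g' = -0.5137 → ψ = 0.1906
  ψ = 0.1906: g = 0.00528, g' = -0.5805 → ψ = 0.1997
Converged at ψ = 0.1997.
Compositions from xᵢ = zᵢ/(1+ψ(Kᵢ−1)), yᵢ = Kᵢxᵢ:
  ethyl acetate: x = 0.2725, y = 0.6309
  ethylbenzene: x = 0.2733, y = 0.1670
  o-xylene: x = 0.4541, y = 0.2021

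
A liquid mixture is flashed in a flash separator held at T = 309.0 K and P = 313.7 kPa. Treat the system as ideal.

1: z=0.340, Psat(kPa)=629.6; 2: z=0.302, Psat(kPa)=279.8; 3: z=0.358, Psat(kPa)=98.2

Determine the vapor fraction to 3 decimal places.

ψ = 0.129

Raoult's law: Kᵢ = Pᵢˢᵃᵗ/P = Pᵢˢᵃᵗ/313.7.
  K_1 = 629.6/313.7 = 2.00701, K_2 = 279.8/313.7 = 0.89193, K_3 = 98.2/313.7 = 0.31304
Let ψ = V/F and solve Σ zᵢ(Kᵢ−1)/(1+ψ(Kᵢ−1)) = 0.
g(0) = ΣzᵢKᵢ − 1 = 0.064 and g(1) = 1 − Σzᵢ/Kᵢ = -0.652, so a root lies in (0, 1).
Iterate (Newton) starting at ψ = 0.5:
  ψ = 0.500: g = -0.1814, g' = -0.548 → ψ = 0.169
  ψ = 0.169: g = -0.0190, g' = -0.472 → ψ = 0.129
Converged at ψ = 0.129.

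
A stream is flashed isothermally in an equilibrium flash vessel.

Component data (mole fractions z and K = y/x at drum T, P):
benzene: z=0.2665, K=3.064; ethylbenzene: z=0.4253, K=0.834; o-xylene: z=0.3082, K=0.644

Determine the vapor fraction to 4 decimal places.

Let ψ = V/F and solve Σ zᵢ(Kᵢ−1)/(1+ψ(Kᵢ−1)) = 0.
Check two-phase: ΣzᵢKᵢ = 1.3697 > 1 and Σzᵢ/Kᵢ = 1.0755 > 1, so g(0) = 0.3697 > 0 and g(1) = -0.0755 < 0.
Newton iteration, ψ⁰ = 0.5:
  ψ = 0.5000: g = 0.06023, g' = -0.3467 → ψ = 0.6737
  ψ = 0.6737: g = 0.00627, g' = -0.2811 → ψ = 0.6960
  ψ = 0.6960: g = 0.00007, g' = -0.2752 → ψ = 0.6963
Converged at ψ = 0.6963.

ψ = 0.6963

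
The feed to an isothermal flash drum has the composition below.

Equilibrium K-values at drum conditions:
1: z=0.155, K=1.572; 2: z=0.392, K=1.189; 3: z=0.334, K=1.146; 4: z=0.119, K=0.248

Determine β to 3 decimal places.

Newton–Raphson from β = 0.42:
  β = 0.420: g = 0.0553, g' = -0.195 → β = 0.703
  β = 0.703: g = -0.0171, g' = -0.346 → β = 0.654
  β = 0.654: g = -0.0011, g' = -0.304 → β = 0.650
Converged at β = 0.650.

β = 0.650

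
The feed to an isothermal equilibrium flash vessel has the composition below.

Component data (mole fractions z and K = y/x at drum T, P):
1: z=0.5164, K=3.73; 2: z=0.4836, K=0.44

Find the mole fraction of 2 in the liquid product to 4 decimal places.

x_2 = 0.8298

Binary case is linear: z₁(K₁−1)(1+β(K₂−1)) + z₂(K₂−1)(1+β(K₁−1)) = 0
⇒ β = [z₁(K₁−1)+z₂(K₂−1)] / [−(K₁−1)(K₂−1)] = 1.13896/1.52880 = 0.7450
Compositions from xᵢ = zᵢ/(1+β(Kᵢ−1)), yᵢ = Kᵢxᵢ:
  1: x = 0.1702, y = 0.6349
  2: x = 0.8298, y = 0.3651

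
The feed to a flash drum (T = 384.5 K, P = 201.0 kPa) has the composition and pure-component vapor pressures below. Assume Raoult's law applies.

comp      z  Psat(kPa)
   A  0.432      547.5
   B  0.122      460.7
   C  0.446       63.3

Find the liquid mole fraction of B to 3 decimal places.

Raoult's law: Kᵢ = Pᵢˢᵃᵗ/P = Pᵢˢᵃᵗ/201.0.
  K_A = 547.5/201.0 = 2.72388, K_B = 460.7/201.0 = 2.29204, K_C = 63.3/201.0 = 0.31493
Let β = V/F and solve Σ zᵢ(Kᵢ−1)/(1+β(Kᵢ−1)) = 0.
Check two-phase: ΣzᵢKᵢ = 1.597 > 1 and Σzᵢ/Kᵢ = 1.628 > 1, so g(0) = 0.597 > 0 and g(1) = -0.628 < 0.
Iterate (Newton) starting at β = 0.45:
  β = 0.450: g = 0.0773, g' = -0.926 → β = 0.534
  β = 0.534: g = -0.0003, g' = -0.940 → β = 0.533
Converged at β = 0.533.
Compositions from xᵢ = zᵢ/(1+β(Kᵢ−1)), yᵢ = Kᵢxᵢ:
  A: x = 0.225, y = 0.613
  B: x = 0.072, y = 0.166
  C: x = 0.703, y = 0.221

x_B = 0.072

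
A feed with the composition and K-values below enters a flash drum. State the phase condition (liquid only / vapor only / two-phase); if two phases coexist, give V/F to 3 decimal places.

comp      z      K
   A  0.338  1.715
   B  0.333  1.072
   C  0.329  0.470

ΣzᵢKᵢ = 1.091; Σzᵢ/Kᵢ = 1.208.
Both exceed 1, so a two-phase solution exists.
Let ψ = V/F and solve Σ zᵢ(Kᵢ−1)/(1+ψ(Kᵢ−1)) = 0.
Newton–Raphson from ψ = 0.5:
  ψ = 0.500: g = -0.0361, g' = -0.266 → ψ = 0.365
  ψ = 0.365: g = -0.0011, g' = -0.252 → ψ = 0.360
Converged at ψ = 0.360.

two-phase, V/F = 0.360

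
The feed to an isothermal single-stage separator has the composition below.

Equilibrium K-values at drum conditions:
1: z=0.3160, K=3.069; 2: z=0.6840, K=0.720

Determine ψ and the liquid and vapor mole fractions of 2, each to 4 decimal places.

Rachford–Rice: g(ψ) = Σ zᵢ(Kᵢ−1)/(1+ψ(Kᵢ−1)) = 0.
Check two-phase: ΣzᵢKᵢ = 1.4623 > 1 and Σzᵢ/Kᵢ = 1.0530 > 1, so g(0) = 0.4623 > 0 and g(1) = -0.0530 < 0.
Binary case is linear: z₁(K₁−1)(1+ψ(K₂−1)) + z₂(K₂−1)(1+ψ(K₁−1)) = 0
⇒ ψ = [z₁(K₁−1)+z₂(K₂−1)] / [−(K₁−1)(K₂−1)] = 0.46228/0.57932 = 0.7980
Compositions from xᵢ = zᵢ/(1+ψ(Kᵢ−1)), yᵢ = Kᵢxᵢ:
  1: x = 0.1192, y = 0.3658
  2: x = 0.8808, y = 0.6342

ψ = 0.7980, x_2 = 0.8808, y_2 = 0.6342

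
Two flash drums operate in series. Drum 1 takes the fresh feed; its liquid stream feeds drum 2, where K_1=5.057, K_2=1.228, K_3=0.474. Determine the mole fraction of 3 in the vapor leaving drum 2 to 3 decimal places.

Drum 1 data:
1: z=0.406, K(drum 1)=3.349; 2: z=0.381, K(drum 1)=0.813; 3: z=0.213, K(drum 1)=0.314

y_3 (drum 2) = 0.264

Drum 1:
Rachford–Rice: g(ψ₁) = Σ zᵢ(Kᵢ−1)/(1+ψ₁(Kᵢ−1)) = 0.
Feasibility: ΣzᵢKᵢ = 1.736, Σzᵢ/Kᵢ = 1.268 — both > 1, two phases present.
Newton–Raphson from ψ₁ = 0.5:
  ψ₁ = 0.500: g = 0.1376, g' = -0.722 → ψ₁ = 0.691
  ψ₁ = 0.691: g = 0.0043, g' = -0.705 → ψ₁ = 0.697
Converged at ψ₁ = 0.697.
Drum-1 compositions:
  1: x = 0.154, y = 0.516
  2: x = 0.438, y = 0.356
  3: x = 0.408, y = 0.128
Drum-2 feed = drum-1 liquid: z₂ = (0.1540, 0.4381, 0.4079).
Drum 2:
Rachford–Rice: g(ψ₂) = Σ zᵢ(Kᵢ−1)/(1+ψ₂(Kᵢ−1)) = 0.
g(0) = ΣzᵢKᵢ − 1 = 0.510 and g(1) = 1 − Σzᵢ/Kᵢ = -0.248, so a root lies in (0, 1).
Iterate (Newton) starting at ψ₂ = 0.41:
  ψ₂ = 0.410: g = 0.0524, g' = -0.560 → ψ₂ = 0.504
  ψ₂ = 0.504: g = 0.0031, g' = -0.501 → ψ₂ = 0.510
Converged at ψ₂ = 0.510.
  1: x = 0.050, y = 0.254
  2: x = 0.392, y = 0.482
  3: x = 0.557, y = 0.264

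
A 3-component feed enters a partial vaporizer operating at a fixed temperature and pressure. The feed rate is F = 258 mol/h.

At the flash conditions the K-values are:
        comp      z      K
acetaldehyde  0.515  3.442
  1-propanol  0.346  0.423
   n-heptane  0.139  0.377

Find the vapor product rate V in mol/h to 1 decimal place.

V = 173.7 mol/h

Newton iteration, β⁰ = 0.61:
  β = 0.610: g = 0.0574, g' = -0.910 → β = 0.673
Converged at β = 0.673.
Then V = β·F = 0.6733·258 = 173.7 mol/h and L = F − V = 84.3 mol/h.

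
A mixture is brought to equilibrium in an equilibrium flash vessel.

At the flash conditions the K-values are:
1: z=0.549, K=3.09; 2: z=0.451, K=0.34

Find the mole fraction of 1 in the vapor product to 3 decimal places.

y_1 = 0.742

Material balance + equilibrium reduce to Σ zᵢ(Kᵢ−1)/(1+V/F(Kᵢ−1)) = 0.
Check two-phase: ΣzᵢKᵢ = 1.850 > 1 and Σzᵢ/Kᵢ = 1.504 > 1, so g(0) = 0.850 > 0 and g(1) = -0.504 < 0.
Newton iteration, V/F⁰ = 0.5:
  V/F = 0.500: g = 0.1168, g' = -1.011 → V/F = 0.616
Converged at V/F = 0.616.
Compositions from xᵢ = zᵢ/(1+V/F(Kᵢ−1)), yᵢ = Kᵢxᵢ:
  1: x = 0.240, y = 0.742
  2: x = 0.760, y = 0.258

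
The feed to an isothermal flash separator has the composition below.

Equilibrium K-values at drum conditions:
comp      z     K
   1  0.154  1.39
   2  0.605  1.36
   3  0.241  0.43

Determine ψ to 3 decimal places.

ψ = 0.673

Material balance + equilibrium reduce to Σ zᵢ(Kᵢ−1)/(1+ψ(Kᵢ−1)) = 0.
Feasibility: ΣzᵢKᵢ = 1.140, Σzᵢ/Kᵢ = 1.116 — both > 1, two phases present.
Newton iteration, ψ⁰ = 0.5:
  ψ = 0.500: g = 0.0427, g' = -0.226 → ψ = 0.689
  ψ = 0.689: g = -0.0044, g' = -0.277 → ψ = 0.673
Converged at ψ = 0.673.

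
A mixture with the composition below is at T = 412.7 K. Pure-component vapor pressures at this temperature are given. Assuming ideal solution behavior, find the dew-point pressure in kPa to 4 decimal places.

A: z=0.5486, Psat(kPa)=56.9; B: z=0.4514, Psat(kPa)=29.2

At the dew point ψ → 1, so Σzᵢ/Kᵢ = 1 with Kᵢ = Pᵢˢᵃᵗ/P ⇒ 1/P = Σzᵢ/Pᵢˢᵃᵗ.
1/P = 0.5486/56.9 + 0.4514/29.2 = 0.0251004 ⇒ P = 39.8400 kPa

Pdew = 39.8400 kPa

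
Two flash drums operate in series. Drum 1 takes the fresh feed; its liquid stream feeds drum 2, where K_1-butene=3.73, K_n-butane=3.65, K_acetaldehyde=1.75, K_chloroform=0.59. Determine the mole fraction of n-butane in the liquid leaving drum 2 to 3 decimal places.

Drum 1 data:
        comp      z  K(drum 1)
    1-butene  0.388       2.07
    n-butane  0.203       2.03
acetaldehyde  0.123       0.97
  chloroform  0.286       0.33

x_n-butane (drum 2) = 0.036

Drum 1:
Newton iteration, ψ₁⁰ = 0.41:
  ψ₁ = 0.410: g = 0.1676, g' = -0.565 → ψ₁ = 0.707
  ψ₁ = 0.707: g = -0.0102, g' = -0.679 → ψ₁ = 0.692
  ψ₁ = 0.692: g = -0.0001, g' = -0.666 → ψ₁ = 0.691
Converged at ψ₁ = 0.691.
Drum-1 compositions:
  1-butene: x = 0.223, y = 0.462
  n-butane: x = 0.119, y = 0.241
  acetaldehyde: x = 0.126, y = 0.122
  chloroform: x = 0.533, y = 0.176
Drum-2 feed = drum-1 liquid: z₂ = (0.2230, 0.1186, 0.1256, 0.5328).
Drum 2:
Material balance + equilibrium reduce to Σ zᵢ(Kᵢ−1)/(1+ψ₂(Kᵢ−1)) = 0.
Check two-phase: ΣzᵢKᵢ = 1.799 > 1 and Σzᵢ/Kᵢ = 1.067 > 1, so g(0) = 0.799 > 0 and g(1) = -0.067 < 0.
Iterate (Newton) starting at ψ₂ = 0.5:
  ψ₂ = 0.500: g = 0.1863, g' = -0.630 → ψ₂ = 0.796
  ψ₂ = 0.796: g = 0.0278, g' = -0.476 → ψ₂ = 0.854
  ψ₂ = 0.854: g = 0.0003, g' = -0.466 → ψ₂ = 0.855
Converged at ψ₂ = 0.855.
  1-butene: x = 0.067, y = 0.250
  n-butane: x = 0.036, y = 0.133
  acetaldehyde: x = 0.077, y = 0.134
  chloroform: x = 0.820, y = 0.484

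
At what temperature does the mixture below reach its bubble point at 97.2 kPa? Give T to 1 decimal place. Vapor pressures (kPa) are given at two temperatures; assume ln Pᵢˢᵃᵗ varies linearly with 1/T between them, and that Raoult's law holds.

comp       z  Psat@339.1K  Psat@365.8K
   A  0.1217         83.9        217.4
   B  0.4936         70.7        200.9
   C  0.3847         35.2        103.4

T = 351.6 K

Bubble-point temperature: ΣzᵢPᵢˢᵃᵗ(T) = P. Interpolate ln Pᵢˢᵃᵗ = aᵢ + bᵢ/T.
  T = 339.1 K: ΣzᵢPᵢˢᵃᵗ = 58.65 kPa
  T = 365.8 K: ΣzᵢPᵢˢᵃᵗ = 165.40 kPa
  T = 352.5 K: ΣzᵢPᵢˢᵃᵗ = 100.62 kPa
  T = 345.8 K: ΣzᵢPᵢˢᵃᵗ = 77.22 kPa
  T = 349.1 K: ΣzᵢPᵢˢᵃᵗ = 88.08 kPa
  T = 350.8 K: ΣzᵢPᵢˢᵃᵗ = 94.17 kPa
Interpolating between 350.8 K and 352.5 K gives T ≈ 351.6 K.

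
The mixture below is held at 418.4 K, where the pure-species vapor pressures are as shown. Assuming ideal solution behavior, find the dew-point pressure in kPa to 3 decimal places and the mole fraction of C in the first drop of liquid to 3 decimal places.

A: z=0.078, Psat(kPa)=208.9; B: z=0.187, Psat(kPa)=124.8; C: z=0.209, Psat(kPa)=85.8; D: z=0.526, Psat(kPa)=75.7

At the dew point ψ → 1, so Σzᵢ/Kᵢ = 1 with Kᵢ = Pᵢˢᵃᵗ/P ⇒ 1/P = Σzᵢ/Pᵢˢᵃᵗ.
1/P = 0.078/208.9 + 0.187/124.8 + 0.209/85.8 + 0.526/75.7 = 0.011256 ⇒ P = 88.840 kPa
xᵢ = zᵢP/Pᵢˢᵃᵗ ⇒ x_C = 0.209·88.840/85.8 = 0.216

Pdew = 88.840 kPa, x_C = 0.216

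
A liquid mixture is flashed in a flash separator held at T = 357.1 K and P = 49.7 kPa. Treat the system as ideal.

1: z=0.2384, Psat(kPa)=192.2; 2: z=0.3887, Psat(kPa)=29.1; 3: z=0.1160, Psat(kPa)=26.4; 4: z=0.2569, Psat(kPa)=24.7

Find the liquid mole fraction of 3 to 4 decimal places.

x_3 = 0.1321

Raoult's law: Kᵢ = Pᵢˢᵃᵗ/P = Pᵢˢᵃᵗ/49.7.
  K_1 = 192.2/49.7 = 3.867203, K_2 = 29.1/49.7 = 0.585513, K_3 = 26.4/49.7 = 0.531187, K_4 = 24.7/49.7 = 0.496982
Newton–Raphson from V/F = 0.55:
  V/F = 0.5500: g = -0.19536, g' = -0.5777 → V/F = 0.2118
  V/F = 0.2118: g = 0.04363, g' = -0.9517 → V/F = 0.2577
  V/F = 0.2577: g = 0.00242, g' = -0.8507 → V/F = 0.2605
Converged at V/F = 0.2605.
Compositions from xᵢ = zᵢ/(1+V/F(Kᵢ−1)), yᵢ = Kᵢxᵢ:
  1: x = 0.1365, y = 0.5277
  2: x = 0.4358, y = 0.2551
  3: x = 0.1321, y = 0.0702
  4: x = 0.2956, y = 0.1469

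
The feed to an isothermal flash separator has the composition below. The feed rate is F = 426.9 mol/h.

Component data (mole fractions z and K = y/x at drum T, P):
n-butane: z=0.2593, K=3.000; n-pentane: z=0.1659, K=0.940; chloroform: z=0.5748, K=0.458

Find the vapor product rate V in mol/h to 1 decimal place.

V = 91.7 mol/h

Let β = V/F and solve Σ zᵢ(Kᵢ−1)/(1+β(Kᵢ−1)) = 0.
Check two-phase: ΣzᵢKᵢ = 1.1971 > 1 and Σzᵢ/Kᵢ = 1.5179 > 1, so g(0) = 0.1971 > 0 and g(1) = -0.5179 < 0.
Iterate (Newton) starting at β = 0.5:
  β = 0.5000: g = -0.17832, g' = -0.5777 → β = 0.1913
  β = 0.1913: g = 0.01743, g' = -0.7534 → β = 0.2145
  β = 0.2145: g = 0.00034, g' = -0.7248 → β = 0.2149
Converged at β = 0.2149.
Then V = β·F = 0.2149·426.9 = 91.7 mol/h and L = F − V = 335.2 mol/h.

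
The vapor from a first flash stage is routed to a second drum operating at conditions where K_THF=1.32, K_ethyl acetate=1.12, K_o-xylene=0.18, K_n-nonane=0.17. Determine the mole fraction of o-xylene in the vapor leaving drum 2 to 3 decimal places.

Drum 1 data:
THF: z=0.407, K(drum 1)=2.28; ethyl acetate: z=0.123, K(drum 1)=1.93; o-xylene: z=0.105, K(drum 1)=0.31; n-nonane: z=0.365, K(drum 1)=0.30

Drum 1:
Newton iteration, ψ₁⁰ = 0.5:
  ψ₁ = 0.500: g = -0.1079, g' = -0.837 → ψ₁ = 0.371
  ψ₁ = 0.371: g = -0.0043, g' = -0.782 → ψ₁ = 0.366
Converged at ψ₁ = 0.366.
Drum-1 compositions:
  THF: x = 0.277, y = 0.632
  ethyl acetate: x = 0.092, y = 0.177
  o-xylene: x = 0.140, y = 0.044
  n-nonane: x = 0.491, y = 0.147
Drum-2 feed = drum-1 vapor: z₂ = (0.6322, 0.1772, 0.0435, 0.1472).
Drum 2:
Iterate (Newton) starting at ψ₂ = 0.42:
  ψ₂ = 0.420: g = -0.0434, g' = -0.360 → ψ₂ = 0.299
  ψ₂ = 0.299: g = -0.0047, g' = -0.287 → ψ₂ = 0.283
Converged at ψ₂ = 0.283.
  THF: x = 0.580, y = 0.765
  ethyl acetate: x = 0.171, y = 0.192
  o-xylene: x = 0.057, y = 0.010
  n-nonane: x = 0.192, y = 0.033

y_o-xylene (drum 2) = 0.010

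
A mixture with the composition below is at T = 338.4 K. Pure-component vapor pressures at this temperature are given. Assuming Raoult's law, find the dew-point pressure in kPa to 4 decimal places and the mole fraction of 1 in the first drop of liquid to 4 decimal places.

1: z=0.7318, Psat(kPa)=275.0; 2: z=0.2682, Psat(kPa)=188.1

At the dew point ψ → 1, so Σzᵢ/Kᵢ = 1 with Kᵢ = Pᵢˢᵃᵗ/P ⇒ 1/P = Σzᵢ/Pᵢˢᵃᵗ.
1/P = 0.7318/275.0 + 0.2682/188.1 = 0.0040869 ⇒ P = 244.6825 kPa
xᵢ = zᵢP/Pᵢˢᵃᵗ ⇒ x_1 = 0.7318·244.6825/275.0 = 0.6511

Pdew = 244.6825 kPa, x_1 = 0.6511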